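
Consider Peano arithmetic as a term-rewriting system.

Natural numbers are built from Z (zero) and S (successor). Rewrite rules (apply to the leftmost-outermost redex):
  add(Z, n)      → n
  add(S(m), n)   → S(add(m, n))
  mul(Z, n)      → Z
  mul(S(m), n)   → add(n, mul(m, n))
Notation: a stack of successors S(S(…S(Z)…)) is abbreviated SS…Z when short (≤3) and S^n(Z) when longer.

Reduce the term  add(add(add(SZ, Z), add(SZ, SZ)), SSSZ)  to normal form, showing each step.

  start: add(add(add(SZ, Z), add(SZ, SZ)), SSSZ)
  →1  add(add(S(add(Z, Z)), add(SZ, SZ)), SSSZ)
  →2  add(S(add(add(Z, Z), add(SZ, SZ))), SSSZ)
  →3  S(add(add(add(Z, Z), add(SZ, SZ)), SSSZ))
  →4  S(add(add(Z, add(SZ, SZ)), SSSZ))
  →5  S(add(add(SZ, SZ), SSSZ))
  →6  S(add(S(add(Z, SZ)), SSSZ))
  →7  S(S(add(add(Z, SZ), SSSZ)))
  →8  S(S(add(SZ, SSSZ)))
  →9  S(S(S(add(Z, SSSZ))))
  →10  S^6(Z)

Answer: normal form = S^6(Z)  (in 10 steps)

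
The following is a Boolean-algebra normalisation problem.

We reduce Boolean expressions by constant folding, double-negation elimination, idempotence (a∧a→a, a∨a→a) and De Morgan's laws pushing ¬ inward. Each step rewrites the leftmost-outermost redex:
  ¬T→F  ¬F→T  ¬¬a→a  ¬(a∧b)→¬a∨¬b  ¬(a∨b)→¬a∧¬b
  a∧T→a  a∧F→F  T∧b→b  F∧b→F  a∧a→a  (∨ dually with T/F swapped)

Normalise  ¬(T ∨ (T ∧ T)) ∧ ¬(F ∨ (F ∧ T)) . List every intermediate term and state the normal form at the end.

Answer: normal form = F  (in 4 steps)

Working:
  start: ¬(T ∨ (T ∧ T)) ∧ ¬(F ∨ (F ∧ T))
  →1  (¬T ∧ ¬(T ∧ T)) ∧ ¬(F ∨ (F ∧ T))
  →2  (F ∧ ¬(T ∧ T)) ∧ ¬(F ∨ (F ∧ T))
  →3  F ∧ ¬(F ∨ (F ∧ T))
  →4  F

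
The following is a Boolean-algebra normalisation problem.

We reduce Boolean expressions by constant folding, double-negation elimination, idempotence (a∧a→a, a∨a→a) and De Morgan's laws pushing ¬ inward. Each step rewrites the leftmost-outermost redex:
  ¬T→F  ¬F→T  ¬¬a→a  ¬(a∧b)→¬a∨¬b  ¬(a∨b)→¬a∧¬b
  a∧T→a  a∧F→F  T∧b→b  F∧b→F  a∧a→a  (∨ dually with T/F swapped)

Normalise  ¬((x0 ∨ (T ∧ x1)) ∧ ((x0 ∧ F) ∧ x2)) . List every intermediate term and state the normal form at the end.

  start: ¬((x0 ∨ (T ∧ x1)) ∧ ((x0 ∧ F) ∧ x2))
  [1] ¬(x0 ∨ (T ∧ x1)) ∨ ¬((x0 ∧ F) ∧ x2)
  [2] (¬x0 ∧ ¬(T ∧ x1)) ∨ ¬((x0 ∧ F) ∧ x2)
  [3] (¬x0 ∧ (¬T ∨ ¬x1)) ∨ ¬((x0 ∧ F) ∧ x2)
  [4] (¬x0 ∧ (F ∨ ¬x1)) ∨ ¬((x0 ∧ F) ∧ x2)
  [5] (¬x0 ∧ ¬x1) ∨ ¬((x0 ∧ F) ∧ x2)
  [6] (¬x0 ∧ ¬x1) ∨ (¬(x0 ∧ F) ∨ ¬x2)
  [7] (¬x0 ∧ ¬x1) ∨ ((¬x0 ∨ ¬F) ∨ ¬x2)
  [8] (¬x0 ∧ ¬x1) ∨ ((¬x0 ∨ T) ∨ ¬x2)
  [9] (¬x0 ∧ ¬x1) ∨ (T ∨ ¬x2)
  [10] (¬x0 ∧ ¬x1) ∨ T
  [11] T

Answer: normal form = T  (in 11 steps)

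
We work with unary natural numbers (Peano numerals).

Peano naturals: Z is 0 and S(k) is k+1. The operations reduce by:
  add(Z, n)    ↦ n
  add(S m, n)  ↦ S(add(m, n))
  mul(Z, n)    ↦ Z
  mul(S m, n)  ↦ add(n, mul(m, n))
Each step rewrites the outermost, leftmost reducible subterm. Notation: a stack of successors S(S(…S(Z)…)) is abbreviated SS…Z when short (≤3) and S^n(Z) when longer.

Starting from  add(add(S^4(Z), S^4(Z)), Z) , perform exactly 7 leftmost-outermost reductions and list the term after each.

Answer: after 7 steps: S(S(S(add(S(add(Z, S^4(Z))), Z))))

Reduction:
  start: add(add(S^4(Z), S^4(Z)), Z)
  [1] add(S(add(SSSZ, S^4(Z))), Z)
  [2] S(add(add(SSSZ, S^4(Z)), Z))
  [3] S(add(S(add(SSZ, S^4(Z))), Z))
  [4] S(S(add(add(SSZ, S^4(Z)), Z)))
  [5] S(S(add(S(add(SZ, S^4(Z))), Z)))
  [6] S(S(S(add(add(SZ, S^4(Z)), Z))))
  [7] S(S(S(add(S(add(Z, S^4(Z))), Z))))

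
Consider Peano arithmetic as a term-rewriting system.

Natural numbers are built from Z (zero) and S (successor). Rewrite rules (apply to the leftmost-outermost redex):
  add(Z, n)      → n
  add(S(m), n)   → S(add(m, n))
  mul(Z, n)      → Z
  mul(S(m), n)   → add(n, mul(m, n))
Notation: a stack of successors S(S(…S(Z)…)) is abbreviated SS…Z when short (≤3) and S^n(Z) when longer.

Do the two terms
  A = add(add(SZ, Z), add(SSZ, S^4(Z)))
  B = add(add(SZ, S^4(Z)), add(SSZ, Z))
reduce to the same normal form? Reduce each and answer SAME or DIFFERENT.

Answer: SAME — A ⇓ S^7(Z), B ⇓ S^7(Z)

Working:
Term A:
  start: add(add(SZ, Z), add(SSZ, S^4(Z)))
  [1] add(S(add(Z, Z)), add(SSZ, S^4(Z)))
  [2] S(add(add(Z, Z), add(SSZ, S^4(Z))))
  [3] S(add(Z, add(SSZ, S^4(Z))))
  [4] S(add(SSZ, S^4(Z)))
  [5] S(S(add(SZ, S^4(Z))))
  [6] S(S(S(add(Z, S^4(Z)))))
  [7] S^7(Z)

Term B:
  start: add(add(SZ, S^4(Z)), add(SSZ, Z))
  [1] add(S(add(Z, S^4(Z))), add(SSZ, Z))
  [2] S(add(add(Z, S^4(Z)), add(SSZ, Z)))
  [3] S(add(S^4(Z), add(SSZ, Z)))
  [4] S(S(add(SSSZ, add(SSZ, Z))))
  [5] S(S(S(add(SSZ, add(SSZ, Z)))))
  [6] S(S(S(S(add(SZ, add(SSZ, Z))))))
  [7] S(S(S(S(S(add(Z, add(SSZ, Z)))))))
  [8] S(S(S(S(S(add(SSZ, Z))))))
  [9] S(S(S(S(S(S(add(SZ, Z)))))))
  [10] S(S(S(S(S(S(S(add(Z, Z))))))))
  [11] S^7(Z)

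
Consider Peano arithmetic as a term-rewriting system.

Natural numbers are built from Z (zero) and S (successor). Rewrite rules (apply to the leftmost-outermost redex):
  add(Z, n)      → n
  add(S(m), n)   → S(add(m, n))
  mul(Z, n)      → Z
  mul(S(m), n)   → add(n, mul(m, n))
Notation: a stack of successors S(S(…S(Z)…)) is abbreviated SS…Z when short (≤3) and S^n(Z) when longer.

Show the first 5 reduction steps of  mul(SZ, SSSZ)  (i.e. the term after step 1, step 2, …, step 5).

  start: mul(SZ, SSSZ)
  step 1: add(SSSZ, mul(Z, SSSZ))
  step 2: S(add(SSZ, mul(Z, SSSZ)))
  step 3: S(S(add(SZ, mul(Z, SSSZ))))
  step 4: S(S(S(add(Z, mul(Z, SSSZ)))))
  step 5: S(S(S(mul(Z, SSSZ))))

Answer: after 5 steps: S(S(S(mul(Z, SSSZ))))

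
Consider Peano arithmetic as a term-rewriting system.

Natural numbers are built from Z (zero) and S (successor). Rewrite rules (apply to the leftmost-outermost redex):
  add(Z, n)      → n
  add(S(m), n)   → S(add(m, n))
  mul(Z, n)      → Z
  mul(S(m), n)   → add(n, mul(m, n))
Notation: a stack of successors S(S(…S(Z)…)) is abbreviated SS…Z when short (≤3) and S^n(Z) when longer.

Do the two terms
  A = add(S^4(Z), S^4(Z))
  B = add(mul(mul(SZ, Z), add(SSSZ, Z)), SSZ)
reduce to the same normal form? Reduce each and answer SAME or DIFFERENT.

Answer: DIFFERENT — A ⇓ S^8(Z), B ⇓ SSZ

Derivation:
Term A:
  start: add(S^4(Z), S^4(Z))
  step 1: S(add(SSSZ, S^4(Z)))
  step 2: S(S(add(SSZ, S^4(Z))))
  step 3: S(S(S(add(SZ, S^4(Z)))))
  step 4: S(S(S(S(add(Z, S^4(Z))))))
  step 5: S^8(Z)

Term B:
  start: add(mul(mul(SZ, Z), add(SSSZ, Z)), SSZ)
  step 1: add(mul(add(Z, mul(Z, Z)), add(SSSZ, Z)), SSZ)
  step 2: add(mul(mul(Z, Z), add(SSSZ, Z)), SSZ)
  step 3: add(mul(Z, add(SSSZ, Z)), SSZ)
  step 4: add(Z, SSZ)
  step 5: SSZ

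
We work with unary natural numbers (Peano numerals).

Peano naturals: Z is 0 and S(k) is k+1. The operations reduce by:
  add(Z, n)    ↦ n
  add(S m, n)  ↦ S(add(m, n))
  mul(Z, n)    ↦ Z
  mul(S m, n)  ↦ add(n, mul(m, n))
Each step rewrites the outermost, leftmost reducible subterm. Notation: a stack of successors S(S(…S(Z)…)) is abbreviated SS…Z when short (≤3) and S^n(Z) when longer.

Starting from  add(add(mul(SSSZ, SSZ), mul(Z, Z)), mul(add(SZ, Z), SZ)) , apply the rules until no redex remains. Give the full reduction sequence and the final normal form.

Answer: normal form = S^7(Z)  (in 34 steps)

Derivation:
  start: add(add(mul(SSSZ, SSZ), mul(Z, Z)), mul(add(SZ, Z), SZ))
  [1] add(add(add(SSZ, mul(SSZ, SSZ)), mul(Z, Z)), mul(add(SZ, Z), SZ))
  [2] add(add(S(add(SZ, mul(SSZ, SSZ))), mul(Z, Z)), mul(add(SZ, Z), SZ))
  [3] add(S(add(add(SZ, mul(SSZ, SSZ)), mul(Z, Z))), mul(add(SZ, Z), SZ))
  [4] S(add(add(add(SZ, mul(SSZ, SSZ)), mul(Z, Z)), mul(add(SZ, Z), SZ)))
  [5] S(add(add(S(add(Z, mul(SSZ, SSZ))), mul(Z, Z)), mul(add(SZ, Z), SZ)))
  [6] S(add(S(add(add(Z, mul(SSZ, SSZ)), mul(Z, Z))), mul(add(SZ, Z), SZ)))
  [7] S(S(add(add(add(Z, mul(SSZ, SSZ)), mul(Z, Z)), mul(add(SZ, Z), SZ))))
  [8] S(S(add(add(mul(SSZ, SSZ), mul(Z, Z)), mul(add(SZ, Z), SZ))))
  [9] S(S(add(add(add(SSZ, mul(SZ, SSZ)), mul(Z, Z)), mul(add(SZ, Z), SZ))))
  [10] S(S(add(add(S(add(SZ, mul(SZ, SSZ))), mul(Z, Z)), mul(add(SZ, Z), SZ))))
  [11] S(S(add(S(add(add(SZ, mul(SZ, SSZ)), mul(Z, Z))), mul(add(SZ, Z), SZ))))
  [12] S(S(S(add(add(add(SZ, mul(SZ, SSZ)), mul(Z, Z)), mul(add(SZ, Z), SZ)))))
  [13] S(S(S(add(add(S(add(Z, mul(SZ, SSZ))), mul(Z, Z)), mul(add(SZ, Z), SZ)))))
  [14] S(S(S(add(S(add(add(Z, mul(SZ, SSZ)), mul(Z, Z))), mul(add(SZ, Z), SZ)))))
  [15] S(S(S(S(add(add(add(Z, mul(SZ, SSZ)), mul(Z, Z)), mul(add(SZ, Z), SZ))))))
  [16] S(S(S(S(add(add(mul(SZ, SSZ), mul(Z, Z)), mul(add(SZ, Z), SZ))))))
  [17] S(S(S(S(add(add(add(SSZ, mul(Z, SSZ)), mul(Z, Z)), mul(add(SZ, Z), SZ))))))
  [18] S(S(S(S(add(add(S(add(SZ, mul(Z, SSZ))), mul(Z, Z)), mul(add(SZ, Z), SZ))))))
  [19] S(S(S(S(add(S(add(add(SZ, mul(Z, SSZ)), mul(Z, Z))), mul(add(SZ, Z), SZ))))))
  [20] S(S(S(S(S(add(add(add(SZ, mul(Z, SSZ)), mul(Z, Z)), mul(add(SZ, Z), SZ)))))))
  [21] S(S(S(S(S(add(add(S(add(Z, mul(Z, SSZ))), mul(Z, Z)), mul(add(SZ, Z), SZ)))))))
  [22] S(S(S(S(S(add(S(add(add(Z, mul(Z, SSZ)), mul(Z, Z))), mul(add(SZ, Z), SZ)))))))
  [23] S(S(S(S(S(S(add(add(add(Z, mul(Z, SSZ)), mul(Z, Z)), mul(add(SZ, Z), SZ))))))))
  [24] S(S(S(S(S(S(add(add(mul(Z, SSZ), mul(Z, Z)), mul(add(SZ, Z), SZ))))))))
  [25] S(S(S(S(S(S(add(add(Z, mul(Z, Z)), mul(add(SZ, Z), SZ))))))))
  [26] S(S(S(S(S(S(add(mul(Z, Z), mul(add(SZ, Z), SZ))))))))
  [27] S(S(S(S(S(S(add(Z, mul(add(SZ, Z), SZ))))))))
  [28] S(S(S(S(S(S(mul(add(SZ, Z), SZ)))))))
  [29] S(S(S(S(S(S(mul(S(add(Z, Z)), SZ)))))))
  [30] S(S(S(S(S(S(add(SZ, mul(add(Z, Z), SZ))))))))
  [31] S(S(S(S(S(S(S(add(Z, mul(add(Z, Z), SZ)))))))))
  [32] S(S(S(S(S(S(S(mul(add(Z, Z), SZ))))))))
  [33] S(S(S(S(S(S(S(mul(Z, SZ))))))))
  [34] S^7(Z)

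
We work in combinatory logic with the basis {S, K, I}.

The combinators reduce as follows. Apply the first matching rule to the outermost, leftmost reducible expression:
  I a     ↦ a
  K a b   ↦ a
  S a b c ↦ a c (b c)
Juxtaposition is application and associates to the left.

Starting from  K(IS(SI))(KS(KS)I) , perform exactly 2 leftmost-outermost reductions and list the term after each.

  start: K(IS(SI))(KS(KS)I)
  →1  IS(SI)
  →2  S(SI)

Answer: after 2 steps: S(SI)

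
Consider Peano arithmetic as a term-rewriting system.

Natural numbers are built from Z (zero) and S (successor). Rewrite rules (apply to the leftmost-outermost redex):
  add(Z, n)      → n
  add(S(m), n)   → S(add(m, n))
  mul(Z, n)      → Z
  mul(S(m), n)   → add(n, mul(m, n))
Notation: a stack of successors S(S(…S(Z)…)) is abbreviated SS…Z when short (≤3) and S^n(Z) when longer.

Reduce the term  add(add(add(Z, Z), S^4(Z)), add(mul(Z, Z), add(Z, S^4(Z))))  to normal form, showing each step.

Answer: normal form = S^8(Z)  (in 10 steps)

Derivation:
  start: add(add(add(Z, Z), S^4(Z)), add(mul(Z, Z), add(Z, S^4(Z))))
  step 1: add(add(Z, S^4(Z)), add(mul(Z, Z), add(Z, S^4(Z))))
  step 2: add(S^4(Z), add(mul(Z, Z), add(Z, S^4(Z))))
  step 3: S(add(SSSZ, add(mul(Z, Z), add(Z, S^4(Z)))))
  step 4: S(S(add(SSZ, add(mul(Z, Z), add(Z, S^4(Z))))))
  step 5: S(S(S(add(SZ, add(mul(Z, Z), add(Z, S^4(Z)))))))
  step 6: S(S(S(S(add(Z, add(mul(Z, Z), add(Z, S^4(Z))))))))
  step 7: S(S(S(S(add(mul(Z, Z), add(Z, S^4(Z)))))))
  step 8: S(S(S(S(add(Z, add(Z, S^4(Z)))))))
  step 9: S(S(S(S(add(Z, S^4(Z))))))
  step 10: S^8(Z)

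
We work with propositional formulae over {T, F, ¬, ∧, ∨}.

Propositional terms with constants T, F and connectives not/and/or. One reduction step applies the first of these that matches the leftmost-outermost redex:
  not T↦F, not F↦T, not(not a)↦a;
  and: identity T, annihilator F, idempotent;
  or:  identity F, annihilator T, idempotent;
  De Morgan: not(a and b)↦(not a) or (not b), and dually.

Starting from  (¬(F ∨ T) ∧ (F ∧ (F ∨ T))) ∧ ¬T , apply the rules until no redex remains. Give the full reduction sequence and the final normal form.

  start: (¬(F ∨ T) ∧ (F ∧ (F ∨ T))) ∧ ¬T
  [1] ((¬F ∧ ¬T) ∧ (F ∧ (F ∨ T))) ∧ ¬T
  [2] ((T ∧ ¬T) ∧ (F ∧ (F ∨ T))) ∧ ¬T
  [3] (¬T ∧ (F ∧ (F ∨ T))) ∧ ¬T
  [4] (F ∧ (F ∧ (F ∨ T))) ∧ ¬T
  [5] F ∧ ¬T
  [6] F

Answer: normal form = F  (in 6 steps)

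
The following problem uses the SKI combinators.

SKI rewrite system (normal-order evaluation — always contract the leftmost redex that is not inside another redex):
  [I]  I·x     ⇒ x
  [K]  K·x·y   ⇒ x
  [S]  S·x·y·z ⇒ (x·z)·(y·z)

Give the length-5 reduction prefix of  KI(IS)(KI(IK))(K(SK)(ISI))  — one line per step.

  start: KI(IS)(KI(IK))(K(SK)(ISI))
  →1  I(KI(IK))(K(SK)(ISI))
  →2  KI(IK)(K(SK)(ISI))
  →3  I(K(SK)(ISI))
  →4  K(SK)(ISI)
  →5  SK

Answer: after 5 steps: SK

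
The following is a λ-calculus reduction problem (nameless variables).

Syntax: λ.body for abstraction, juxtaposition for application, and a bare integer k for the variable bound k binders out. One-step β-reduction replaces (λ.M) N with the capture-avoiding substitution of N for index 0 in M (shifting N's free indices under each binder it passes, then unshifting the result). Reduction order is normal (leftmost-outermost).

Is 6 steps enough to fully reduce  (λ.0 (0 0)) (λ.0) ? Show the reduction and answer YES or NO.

Answer: YES — reaches normal form λ.0 in 3 ≤ 6 steps

Working:
  start: (λ.0 (0 0)) (λ.0)
  →1  (λ.0) ((λ.0) (λ.0))
  →2  (λ.0) (λ.0)
  →3  λ.0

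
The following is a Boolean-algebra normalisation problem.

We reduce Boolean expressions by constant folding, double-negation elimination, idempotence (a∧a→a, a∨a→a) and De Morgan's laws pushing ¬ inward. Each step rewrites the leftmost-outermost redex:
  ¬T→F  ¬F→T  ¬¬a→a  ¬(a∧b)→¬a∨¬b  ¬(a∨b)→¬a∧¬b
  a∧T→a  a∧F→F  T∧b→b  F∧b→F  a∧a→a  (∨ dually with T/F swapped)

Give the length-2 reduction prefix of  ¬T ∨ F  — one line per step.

Answer: after 2 steps: F

Derivation:
  start: ¬T ∨ F
  →1  ¬T
  →2  F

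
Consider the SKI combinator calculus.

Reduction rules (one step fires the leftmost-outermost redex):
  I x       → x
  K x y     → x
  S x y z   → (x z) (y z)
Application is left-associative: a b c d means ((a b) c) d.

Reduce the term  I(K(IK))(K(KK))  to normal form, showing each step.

Answer: normal form = K  (in 3 steps)

Reduction:
  start: I(K(IK))(K(KK))
  [1] K(IK)(K(KK))
  [2] IK
  [3] K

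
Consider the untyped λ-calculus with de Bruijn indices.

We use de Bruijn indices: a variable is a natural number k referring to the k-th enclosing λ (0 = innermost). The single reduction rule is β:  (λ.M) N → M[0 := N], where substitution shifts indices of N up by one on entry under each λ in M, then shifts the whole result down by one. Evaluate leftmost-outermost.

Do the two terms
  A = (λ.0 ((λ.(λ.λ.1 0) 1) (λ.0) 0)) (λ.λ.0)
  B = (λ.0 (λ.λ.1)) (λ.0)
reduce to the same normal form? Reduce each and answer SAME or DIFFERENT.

Answer: DIFFERENT — A ⇓ λ.0, B ⇓ λ.λ.1

Derivation:
Term A:
  start: (λ.0 ((λ.(λ.λ.1 0) 1) (λ.0) 0)) (λ.λ.0)
  →1  (λ.λ.0) ((λ.(λ.λ.1 0) (λ.λ.0)) (λ.0) (λ.λ.0))
  →2  λ.0

Term B:
  start: (λ.0 (λ.λ.1)) (λ.0)
  →1  (λ.0) (λ.λ.1)
  →2  λ.λ.1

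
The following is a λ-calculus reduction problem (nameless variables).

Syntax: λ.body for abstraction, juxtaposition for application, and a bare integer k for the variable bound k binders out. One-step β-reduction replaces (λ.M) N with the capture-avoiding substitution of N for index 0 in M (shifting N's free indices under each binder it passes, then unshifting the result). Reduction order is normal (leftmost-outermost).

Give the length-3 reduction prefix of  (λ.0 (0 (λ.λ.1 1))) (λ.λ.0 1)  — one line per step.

Answer: after 3 steps: λ.0 (λ.0 (λ.λ.1 1))

Working:
  start: (λ.0 (0 (λ.λ.1 1))) (λ.λ.0 1)
  step 1: (λ.λ.0 1) ((λ.λ.0 1) (λ.λ.1 1))
  step 2: λ.0 ((λ.λ.0 1) (λ.λ.1 1))
  step 3: λ.0 (λ.0 (λ.λ.1 1))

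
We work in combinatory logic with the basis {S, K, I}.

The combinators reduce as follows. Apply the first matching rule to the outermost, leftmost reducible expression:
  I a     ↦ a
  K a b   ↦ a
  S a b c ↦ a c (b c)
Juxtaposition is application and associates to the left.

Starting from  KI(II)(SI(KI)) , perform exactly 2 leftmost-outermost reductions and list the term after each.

Answer: after 2 steps: SI(KI)

Working:
  start: KI(II)(SI(KI))
  →1  I(SI(KI))
  →2  SI(KI)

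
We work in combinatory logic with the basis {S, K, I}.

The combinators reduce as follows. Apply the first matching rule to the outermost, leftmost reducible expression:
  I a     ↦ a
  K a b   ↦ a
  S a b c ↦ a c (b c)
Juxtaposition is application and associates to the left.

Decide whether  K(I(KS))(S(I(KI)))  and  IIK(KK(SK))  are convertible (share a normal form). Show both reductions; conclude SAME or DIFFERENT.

Answer: DIFFERENT — A ⇓ KS, B ⇓ KK

Derivation:
Term A:
  start: K(I(KS))(S(I(KI)))
  →1  I(KS)
  →2  KS

Term B:
  start: IIK(KK(SK))
  →1  IK(KK(SK))
  →2  K(KK(SK))
  →3  KK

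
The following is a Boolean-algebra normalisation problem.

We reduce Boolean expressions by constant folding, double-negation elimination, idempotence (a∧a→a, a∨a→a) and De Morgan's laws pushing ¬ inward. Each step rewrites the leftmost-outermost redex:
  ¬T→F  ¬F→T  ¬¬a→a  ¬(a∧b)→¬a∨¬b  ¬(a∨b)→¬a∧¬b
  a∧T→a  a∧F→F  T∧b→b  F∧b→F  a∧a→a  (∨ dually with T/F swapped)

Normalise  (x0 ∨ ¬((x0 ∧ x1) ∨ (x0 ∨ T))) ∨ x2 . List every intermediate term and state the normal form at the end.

  start: (x0 ∨ ¬((x0 ∧ x1) ∨ (x0 ∨ T))) ∨ x2
  step 1: (x0 ∨ (¬(x0 ∧ x1) ∧ ¬(x0 ∨ T))) ∨ x2
  step 2: (x0 ∨ ((¬x0 ∨ ¬x1) ∧ ¬(x0 ∨ T))) ∨ x2
  step 3: (x0 ∨ ((¬x0 ∨ ¬x1) ∧ (¬x0 ∧ ¬T))) ∨ x2
  step 4: (x0 ∨ ((¬x0 ∨ ¬x1) ∧ (¬x0 ∧ F))) ∨ x2
  step 5: (x0 ∨ ((¬x0 ∨ ¬x1) ∧ F)) ∨ x2
  step 6: (x0 ∨ F) ∨ x2
  step 7: x0 ∨ x2

Answer: normal form = x0 ∨ x2  (in 7 steps)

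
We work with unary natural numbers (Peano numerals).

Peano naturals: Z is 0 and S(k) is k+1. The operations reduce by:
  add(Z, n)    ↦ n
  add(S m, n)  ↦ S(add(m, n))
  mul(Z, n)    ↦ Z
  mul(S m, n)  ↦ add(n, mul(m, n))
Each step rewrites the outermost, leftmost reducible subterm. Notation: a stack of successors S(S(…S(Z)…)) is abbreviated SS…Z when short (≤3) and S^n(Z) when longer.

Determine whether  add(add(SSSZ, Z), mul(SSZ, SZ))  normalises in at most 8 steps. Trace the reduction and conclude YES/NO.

Answer: NO — after 8 steps the term is S(S(S(mul(SSZ, SZ)))), not yet normal

Derivation:
  start: add(add(SSSZ, Z), mul(SSZ, SZ))
  [1] add(S(add(SSZ, Z)), mul(SSZ, SZ))
  [2] S(add(add(SSZ, Z), mul(SSZ, SZ)))
  [3] S(add(S(add(SZ, Z)), mul(SSZ, SZ)))
  [4] S(S(add(add(SZ, Z), mul(SSZ, SZ))))
  [5] S(S(add(S(add(Z, Z)), mul(SSZ, SZ))))
  [6] S(S(S(add(add(Z, Z), mul(SSZ, SZ)))))
  [7] S(S(S(add(Z, mul(SSZ, SZ)))))
  [8] S(S(S(mul(SSZ, SZ))))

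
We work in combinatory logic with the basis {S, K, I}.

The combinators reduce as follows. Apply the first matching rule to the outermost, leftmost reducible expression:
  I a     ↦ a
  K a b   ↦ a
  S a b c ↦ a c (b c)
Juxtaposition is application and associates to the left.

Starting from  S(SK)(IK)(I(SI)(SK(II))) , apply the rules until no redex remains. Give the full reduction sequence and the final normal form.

Answer: normal form = K(SI(SKI))  (in 6 steps)

Reduction:
  start: S(SK)(IK)(I(SI)(SK(II)))
  step 1: SK(I(SI)(SK(II)))(IK(I(SI)(SK(II))))
  step 2: K(IK(I(SI)(SK(II))))(I(SI)(SK(II))(IK(I(SI)(SK(II)))))
  step 3: IK(I(SI)(SK(II)))
  step 4: K(I(SI)(SK(II)))
  step 5: K(SI(SK(II)))
  step 6: K(SI(SKI))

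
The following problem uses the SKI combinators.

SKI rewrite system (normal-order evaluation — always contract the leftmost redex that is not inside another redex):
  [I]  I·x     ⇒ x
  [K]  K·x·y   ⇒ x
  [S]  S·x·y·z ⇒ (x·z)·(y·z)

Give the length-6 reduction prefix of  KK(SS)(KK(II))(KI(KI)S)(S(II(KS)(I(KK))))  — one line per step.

Answer: after 6 steps: K(SS)

Working:
  start: KK(SS)(KK(II))(KI(KI)S)(S(II(KS)(I(KK))))
  step 1: K(KK(II))(KI(KI)S)(S(II(KS)(I(KK))))
  step 2: KK(II)(S(II(KS)(I(KK))))
  step 3: K(S(II(KS)(I(KK))))
  step 4: K(S(I(KS)(I(KK))))
  step 5: K(S(KS(I(KK))))
  step 6: K(SS)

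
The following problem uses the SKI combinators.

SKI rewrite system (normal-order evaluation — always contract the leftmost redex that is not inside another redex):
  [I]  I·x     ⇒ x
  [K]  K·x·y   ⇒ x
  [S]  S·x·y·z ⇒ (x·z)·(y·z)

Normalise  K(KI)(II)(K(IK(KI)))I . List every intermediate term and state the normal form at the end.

  start: K(KI)(II)(K(IK(KI)))I
  →1  KI(K(IK(KI)))I
  →2  II
  →3  I

Answer: normal form = I  (in 3 steps)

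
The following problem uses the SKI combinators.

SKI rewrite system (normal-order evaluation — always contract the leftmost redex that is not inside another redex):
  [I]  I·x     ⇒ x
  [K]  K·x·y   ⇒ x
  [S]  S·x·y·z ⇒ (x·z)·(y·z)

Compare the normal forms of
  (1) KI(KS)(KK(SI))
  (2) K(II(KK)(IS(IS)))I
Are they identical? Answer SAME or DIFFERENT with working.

Answer: SAME — A ⇓ K, B ⇓ K

Working:
Term A:
  start: KI(KS)(KK(SI))
  [1] I(KK(SI))
  [2] KK(SI)
  [3] K

Term B:
  start: K(II(KK)(IS(IS)))I
  [1] II(KK)(IS(IS))
  [2] I(KK)(IS(IS))
  [3] KK(IS(IS))
  [4] K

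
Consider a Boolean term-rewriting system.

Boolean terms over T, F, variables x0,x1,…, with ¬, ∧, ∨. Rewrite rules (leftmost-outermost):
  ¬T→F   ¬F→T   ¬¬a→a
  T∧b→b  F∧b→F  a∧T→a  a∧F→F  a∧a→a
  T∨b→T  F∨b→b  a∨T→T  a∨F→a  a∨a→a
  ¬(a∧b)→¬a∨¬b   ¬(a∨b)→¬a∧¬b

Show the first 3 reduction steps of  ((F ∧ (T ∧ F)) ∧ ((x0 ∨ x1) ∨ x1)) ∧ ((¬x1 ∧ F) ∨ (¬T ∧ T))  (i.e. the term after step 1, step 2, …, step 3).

  start: ((F ∧ (T ∧ F)) ∧ ((x0 ∨ x1) ∨ x1)) ∧ ((¬x1 ∧ F) ∨ (¬T ∧ T))
  step 1: (F ∧ ((x0 ∨ x1) ∨ x1)) ∧ ((¬x1 ∧ F) ∨ (¬T ∧ T))
  step 2: F ∧ ((¬x1 ∧ F) ∨ (¬T ∧ T))
  step 3: F

Answer: after 3 steps: F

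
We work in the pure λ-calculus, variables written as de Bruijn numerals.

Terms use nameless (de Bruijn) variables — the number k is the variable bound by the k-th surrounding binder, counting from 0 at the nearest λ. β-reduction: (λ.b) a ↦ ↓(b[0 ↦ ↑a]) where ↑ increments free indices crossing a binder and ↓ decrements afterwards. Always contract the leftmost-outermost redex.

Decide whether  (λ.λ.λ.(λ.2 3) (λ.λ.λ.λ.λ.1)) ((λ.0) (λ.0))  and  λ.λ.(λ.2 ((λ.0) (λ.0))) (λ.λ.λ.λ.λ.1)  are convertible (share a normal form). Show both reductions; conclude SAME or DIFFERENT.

Answer: SAME — A ⇓ λ.λ.1 (λ.0), B ⇓ λ.λ.1 (λ.0)

Reduction:
Term A:
  start: (λ.λ.λ.(λ.2 3) (λ.λ.λ.λ.λ.1)) ((λ.0) (λ.0))
  [1] λ.λ.(λ.2 ((λ.0) (λ.0))) (λ.λ.λ.λ.λ.1)
  [2] λ.λ.1 ((λ.0) (λ.0))
  [3] λ.λ.1 (λ.0)

Term B:
  start: λ.λ.(λ.2 ((λ.0) (λ.0))) (λ.λ.λ.λ.λ.1)
  [1] λ.λ.1 ((λ.0) (λ.0))
  [2] λ.λ.1 (λ.0)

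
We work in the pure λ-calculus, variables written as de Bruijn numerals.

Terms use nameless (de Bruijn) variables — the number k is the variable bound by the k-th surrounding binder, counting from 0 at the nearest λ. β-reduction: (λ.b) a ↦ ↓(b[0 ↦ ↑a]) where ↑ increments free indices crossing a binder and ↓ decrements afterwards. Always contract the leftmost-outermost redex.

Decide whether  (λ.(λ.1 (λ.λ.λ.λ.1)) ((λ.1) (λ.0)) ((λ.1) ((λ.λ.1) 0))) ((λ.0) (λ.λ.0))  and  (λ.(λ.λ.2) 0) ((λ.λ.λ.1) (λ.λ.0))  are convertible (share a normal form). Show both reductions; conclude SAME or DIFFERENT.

Term A:
  start: (λ.(λ.1 (λ.λ.λ.λ.1)) ((λ.1) (λ.0)) ((λ.1) ((λ.λ.1) 0))) ((λ.0) (λ.λ.0))
  [1] (λ.(λ.0) (λ.λ.0) (λ.λ.λ.λ.1)) ((λ.(λ.0) (λ.λ.0)) (λ.0)) ((λ.(λ.0) (λ.λ.0)) ((λ.λ.1) ((λ.0) (λ.λ.0))))
  [2] (λ.0) (λ.λ.0) (λ.λ.λ.λ.1) ((λ.(λ.0) (λ.λ.0)) ((λ.λ.1) ((λ.0) (λ.λ.0))))
  [3] (λ.λ.0) (λ.λ.λ.λ.1) ((λ.(λ.0) (λ.λ.0)) ((λ.λ.1) ((λ.0) (λ.λ.0))))
  [4] (λ.0) ((λ.(λ.0) (λ.λ.0)) ((λ.λ.1) ((λ.0) (λ.λ.0))))
  [5] (λ.(λ.0) (λ.λ.0)) ((λ.λ.1) ((λ.0) (λ.λ.0)))
  [6] (λ.0) (λ.λ.0)
  [7] λ.λ.0

Term B:
  start: (λ.(λ.λ.2) 0) ((λ.λ.λ.1) (λ.λ.0))
  [1] (λ.λ.(λ.λ.λ.1) (λ.λ.0)) ((λ.λ.λ.1) (λ.λ.0))
  [2] λ.(λ.λ.λ.1) (λ.λ.0)
  [3] λ.λ.λ.1

Answer: DIFFERENT — A ⇓ λ.λ.0, B ⇓ λ.λ.λ.1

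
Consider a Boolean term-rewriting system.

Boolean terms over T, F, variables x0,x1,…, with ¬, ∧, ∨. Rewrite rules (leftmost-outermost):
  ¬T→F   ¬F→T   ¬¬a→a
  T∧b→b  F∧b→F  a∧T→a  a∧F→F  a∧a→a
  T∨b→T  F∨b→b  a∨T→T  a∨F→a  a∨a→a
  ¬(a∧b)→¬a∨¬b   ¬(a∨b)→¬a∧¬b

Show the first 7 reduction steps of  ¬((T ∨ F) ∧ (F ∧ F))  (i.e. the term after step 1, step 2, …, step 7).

Answer: after 7 steps: ¬F

Derivation:
  start: ¬((T ∨ F) ∧ (F ∧ F))
  →1  ¬(T ∨ F) ∨ ¬(F ∧ F)
  →2  (¬T ∧ ¬F) ∨ ¬(F ∧ F)
  →3  (F ∧ ¬F) ∨ ¬(F ∧ F)
  →4  F ∨ ¬(F ∧ F)
  →5  ¬(F ∧ F)
  →6  ¬F ∨ ¬F
  →7  ¬F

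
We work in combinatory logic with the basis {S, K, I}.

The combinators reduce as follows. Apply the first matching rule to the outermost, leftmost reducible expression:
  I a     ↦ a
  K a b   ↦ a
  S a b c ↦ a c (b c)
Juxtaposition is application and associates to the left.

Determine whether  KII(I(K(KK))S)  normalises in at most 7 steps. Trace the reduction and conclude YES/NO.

Answer: YES — reaches normal form KK in 4 ≤ 7 steps

Working:
  start: KII(I(K(KK))S)
  step 1: I(I(K(KK))S)
  step 2: I(K(KK))S
  step 3: K(KK)S
  step 4: KK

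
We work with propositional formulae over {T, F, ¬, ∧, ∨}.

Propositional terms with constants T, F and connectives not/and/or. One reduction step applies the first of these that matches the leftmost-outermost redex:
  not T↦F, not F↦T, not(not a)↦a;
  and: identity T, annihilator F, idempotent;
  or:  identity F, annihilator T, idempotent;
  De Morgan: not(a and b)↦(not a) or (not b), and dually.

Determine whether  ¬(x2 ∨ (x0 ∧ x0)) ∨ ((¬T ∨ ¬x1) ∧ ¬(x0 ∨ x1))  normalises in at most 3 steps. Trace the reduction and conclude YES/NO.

Answer: NO — after 3 steps the term is (¬x2 ∧ ¬x0) ∨ ((¬T ∨ ¬x1) ∧ ¬(x0 ∨ x1)), not yet normal

Reduction:
  start: ¬(x2 ∨ (x0 ∧ x0)) ∨ ((¬T ∨ ¬x1) ∧ ¬(x0 ∨ x1))
  step 1: (¬x2 ∧ ¬(x0 ∧ x0)) ∨ ((¬T ∨ ¬x1) ∧ ¬(x0 ∨ x1))
  step 2: (¬x2 ∧ (¬x0 ∨ ¬x0)) ∨ ((¬T ∨ ¬x1) ∧ ¬(x0 ∨ x1))
  step 3: (¬x2 ∧ ¬x0) ∨ ((¬T ∨ ¬x1) ∧ ¬(x0 ∨ x1))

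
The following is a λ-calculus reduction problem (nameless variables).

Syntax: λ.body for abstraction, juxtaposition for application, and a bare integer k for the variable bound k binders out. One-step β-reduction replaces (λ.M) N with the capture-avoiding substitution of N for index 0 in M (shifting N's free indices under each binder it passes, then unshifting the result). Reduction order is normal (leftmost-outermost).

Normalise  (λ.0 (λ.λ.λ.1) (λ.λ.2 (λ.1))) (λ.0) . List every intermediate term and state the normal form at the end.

Answer: normal form = λ.λ.1  (in 3 steps)

Reduction:
  start: (λ.0 (λ.λ.λ.1) (λ.λ.2 (λ.1))) (λ.0)
  [1] (λ.0) (λ.λ.λ.1) (λ.λ.(λ.0) (λ.1))
  [2] (λ.λ.λ.1) (λ.λ.(λ.0) (λ.1))
  [3] λ.λ.1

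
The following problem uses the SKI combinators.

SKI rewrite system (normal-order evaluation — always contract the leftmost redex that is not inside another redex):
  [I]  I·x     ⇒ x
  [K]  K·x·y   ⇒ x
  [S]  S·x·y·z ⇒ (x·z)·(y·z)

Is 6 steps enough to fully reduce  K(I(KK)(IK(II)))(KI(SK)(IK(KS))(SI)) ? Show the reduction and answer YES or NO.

Answer: YES — reaches normal form K in 3 ≤ 6 steps

Derivation:
  start: K(I(KK)(IK(II)))(KI(SK)(IK(KS))(SI))
  →1  I(KK)(IK(II))
  →2  KK(IK(II))
  →3  K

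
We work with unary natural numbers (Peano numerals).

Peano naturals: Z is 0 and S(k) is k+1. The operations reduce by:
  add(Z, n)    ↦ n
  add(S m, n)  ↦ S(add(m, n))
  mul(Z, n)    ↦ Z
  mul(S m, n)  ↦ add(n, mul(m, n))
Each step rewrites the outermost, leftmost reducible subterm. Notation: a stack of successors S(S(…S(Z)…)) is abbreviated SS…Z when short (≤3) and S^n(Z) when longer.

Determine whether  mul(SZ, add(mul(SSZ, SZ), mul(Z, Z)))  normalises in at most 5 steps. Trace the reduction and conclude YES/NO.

Answer: NO — after 5 steps the term is S(add(add(add(Z, mul(SZ, SZ)), mul(Z, Z)), mul(Z, add(mul(SSZ, SZ), mul(Z, Z))))), not yet normal

Derivation:
  start: mul(SZ, add(mul(SSZ, SZ), mul(Z, Z)))
  [1] add(add(mul(SSZ, SZ), mul(Z, Z)), mul(Z, add(mul(SSZ, SZ), mul(Z, Z))))
  [2] add(add(add(SZ, mul(SZ, SZ)), mul(Z, Z)), mul(Z, add(mul(SSZ, SZ), mul(Z, Z))))
  [3] add(add(S(add(Z, mul(SZ, SZ))), mul(Z, Z)), mul(Z, add(mul(SSZ, SZ), mul(Z, Z))))
  [4] add(S(add(add(Z, mul(SZ, SZ)), mul(Z, Z))), mul(Z, add(mul(SSZ, SZ), mul(Z, Z))))
  [5] S(add(add(add(Z, mul(SZ, SZ)), mul(Z, Z)), mul(Z, add(mul(SSZ, SZ), mul(Z, Z)))))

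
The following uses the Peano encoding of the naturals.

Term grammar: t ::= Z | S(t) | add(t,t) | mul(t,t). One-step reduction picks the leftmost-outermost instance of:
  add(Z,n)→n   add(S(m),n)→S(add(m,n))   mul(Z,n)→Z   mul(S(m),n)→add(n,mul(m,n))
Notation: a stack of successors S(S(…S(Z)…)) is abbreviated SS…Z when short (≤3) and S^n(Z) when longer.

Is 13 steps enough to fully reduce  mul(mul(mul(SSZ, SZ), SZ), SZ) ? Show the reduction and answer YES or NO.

Answer: NO — after 13 steps the term is S(mul(S(add(Z, mul(add(Z, mul(Z, SZ)), SZ))), SZ)), not yet normal

Working:
  start: mul(mul(mul(SSZ, SZ), SZ), SZ)
  step 1: mul(mul(add(SZ, mul(SZ, SZ)), SZ), SZ)
  step 2: mul(mul(S(add(Z, mul(SZ, SZ))), SZ), SZ)
  step 3: mul(add(SZ, mul(add(Z, mul(SZ, SZ)), SZ)), SZ)
  step 4: mul(S(add(Z, mul(add(Z, mul(SZ, SZ)), SZ))), SZ)
  step 5: add(SZ, mul(add(Z, mul(add(Z, mul(SZ, SZ)), SZ)), SZ))
  step 6: S(add(Z, mul(add(Z, mul(add(Z, mul(SZ, SZ)), SZ)), SZ)))
  step 7: S(mul(add(Z, mul(add(Z, mul(SZ, SZ)), SZ)), SZ))
  step 8: S(mul(mul(add(Z, mul(SZ, SZ)), SZ), SZ))
  step 9: S(mul(mul(mul(SZ, SZ), SZ), SZ))
  step 10: S(mul(mul(add(SZ, mul(Z, SZ)), SZ), SZ))
  step 11: S(mul(mul(S(add(Z, mul(Z, SZ))), SZ), SZ))
  step 12: S(mul(add(SZ, mul(add(Z, mul(Z, SZ)), SZ)), SZ))
  step 13: S(mul(S(add(Z, mul(add(Z, mul(Z, SZ)), SZ))), SZ))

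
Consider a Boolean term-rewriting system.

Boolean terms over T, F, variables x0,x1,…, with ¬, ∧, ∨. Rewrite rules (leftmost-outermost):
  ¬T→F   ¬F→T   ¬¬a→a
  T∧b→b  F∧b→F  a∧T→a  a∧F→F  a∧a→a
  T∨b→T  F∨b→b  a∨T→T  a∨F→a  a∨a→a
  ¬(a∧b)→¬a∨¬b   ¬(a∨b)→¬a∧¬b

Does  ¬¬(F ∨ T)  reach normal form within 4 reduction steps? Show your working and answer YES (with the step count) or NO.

Answer: YES — reaches normal form T in 2 ≤ 4 steps

Derivation:
  start: ¬¬(F ∨ T)
  [1] F ∨ T
  [2] T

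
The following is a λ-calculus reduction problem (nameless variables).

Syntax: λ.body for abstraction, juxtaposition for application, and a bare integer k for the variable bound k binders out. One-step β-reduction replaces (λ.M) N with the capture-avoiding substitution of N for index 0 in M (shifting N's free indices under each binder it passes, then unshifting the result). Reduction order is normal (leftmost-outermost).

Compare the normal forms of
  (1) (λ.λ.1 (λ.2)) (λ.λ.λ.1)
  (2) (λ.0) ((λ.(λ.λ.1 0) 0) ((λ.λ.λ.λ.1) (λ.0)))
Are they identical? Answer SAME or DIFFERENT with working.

Term A:
  start: (λ.λ.1 (λ.2)) (λ.λ.λ.1)
  step 1: λ.(λ.λ.λ.1) (λ.λ.λ.λ.1)
  step 2: λ.λ.λ.1

Term B:
  start: (λ.0) ((λ.(λ.λ.1 0) 0) ((λ.λ.λ.λ.1) (λ.0)))
  step 1: (λ.(λ.λ.1 0) 0) ((λ.λ.λ.λ.1) (λ.0))
  step 2: (λ.λ.1 0) ((λ.λ.λ.λ.1) (λ.0))
  step 3: λ.(λ.λ.λ.λ.1) (λ.0) 0
  step 4: λ.(λ.λ.λ.1) 0
  step 5: λ.λ.λ.1

Answer: SAME — A ⇓ λ.λ.λ.1, B ⇓ λ.λ.λ.1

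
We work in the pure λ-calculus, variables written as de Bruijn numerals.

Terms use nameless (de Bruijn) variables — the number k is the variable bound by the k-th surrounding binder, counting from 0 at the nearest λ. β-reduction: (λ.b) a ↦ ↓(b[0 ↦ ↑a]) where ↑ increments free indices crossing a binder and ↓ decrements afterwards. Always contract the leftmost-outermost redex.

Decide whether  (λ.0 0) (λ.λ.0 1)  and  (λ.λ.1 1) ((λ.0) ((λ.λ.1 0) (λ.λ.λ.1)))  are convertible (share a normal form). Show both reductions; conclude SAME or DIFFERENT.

Answer: DIFFERENT — A ⇓ λ.0 (λ.λ.0 1), B ⇓ λ.λ.λ.1

Working:
Term A:
  start: (λ.0 0) (λ.λ.0 1)
  →1  (λ.λ.0 1) (λ.λ.0 1)
  →2  λ.0 (λ.λ.0 1)

Term B:
  start: (λ.λ.1 1) ((λ.0) ((λ.λ.1 0) (λ.λ.λ.1)))
  →1  λ.(λ.0) ((λ.λ.1 0) (λ.λ.λ.1)) ((λ.0) ((λ.λ.1 0) (λ.λ.λ.1)))
  →2  λ.(λ.λ.1 0) (λ.λ.λ.1) ((λ.0) ((λ.λ.1 0) (λ.λ.λ.1)))
  →3  λ.(λ.(λ.λ.λ.1) 0) ((λ.0) ((λ.λ.1 0) (λ.λ.λ.1)))
  →4  λ.(λ.λ.λ.1) ((λ.0) ((λ.λ.1 0) (λ.λ.λ.1)))
  →5  λ.λ.λ.1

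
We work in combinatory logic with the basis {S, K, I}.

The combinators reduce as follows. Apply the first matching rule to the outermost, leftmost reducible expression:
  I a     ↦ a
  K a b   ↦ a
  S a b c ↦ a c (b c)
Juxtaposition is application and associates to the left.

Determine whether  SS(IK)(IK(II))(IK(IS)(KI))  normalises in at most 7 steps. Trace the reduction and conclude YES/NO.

  start: SS(IK)(IK(II))(IK(IS)(KI))
  [1] S(IK(II))(IK(IK(II)))(IK(IS)(KI))
  [2] IK(II)(IK(IS)(KI))(IK(IK(II))(IK(IS)(KI)))
  [3] K(II)(IK(IS)(KI))(IK(IK(II))(IK(IS)(KI)))
  [4] II(IK(IK(II))(IK(IS)(KI)))
  [5] I(IK(IK(II))(IK(IS)(KI)))
  [6] IK(IK(II))(IK(IS)(KI))
  [7] K(IK(II))(IK(IS)(KI))

Answer: NO — after 7 steps the term is K(IK(II))(IK(IS)(KI)), not yet normal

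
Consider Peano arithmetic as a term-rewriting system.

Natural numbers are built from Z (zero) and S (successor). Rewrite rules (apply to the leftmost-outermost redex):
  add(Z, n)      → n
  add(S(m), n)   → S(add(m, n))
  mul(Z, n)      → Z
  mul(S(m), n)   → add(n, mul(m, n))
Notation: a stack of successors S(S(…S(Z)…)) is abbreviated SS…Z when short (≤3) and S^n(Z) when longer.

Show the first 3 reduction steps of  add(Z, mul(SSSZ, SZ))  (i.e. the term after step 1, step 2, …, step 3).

Answer: after 3 steps: S(add(Z, mul(SSZ, SZ)))

Derivation:
  start: add(Z, mul(SSSZ, SZ))
  →1  mul(SSSZ, SZ)
  →2  add(SZ, mul(SSZ, SZ))
  →3  S(add(Z, mul(SSZ, SZ)))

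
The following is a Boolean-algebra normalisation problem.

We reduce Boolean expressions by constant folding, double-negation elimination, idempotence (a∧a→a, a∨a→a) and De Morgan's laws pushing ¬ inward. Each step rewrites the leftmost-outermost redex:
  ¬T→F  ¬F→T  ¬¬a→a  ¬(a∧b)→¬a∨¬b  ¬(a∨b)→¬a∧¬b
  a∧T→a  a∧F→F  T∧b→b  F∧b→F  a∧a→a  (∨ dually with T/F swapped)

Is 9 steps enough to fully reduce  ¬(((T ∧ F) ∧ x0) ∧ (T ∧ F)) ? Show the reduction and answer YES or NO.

  start: ¬(((T ∧ F) ∧ x0) ∧ (T ∧ F))
  step 1: ¬((T ∧ F) ∧ x0) ∨ ¬(T ∧ F)
  step 2: (¬(T ∧ F) ∨ ¬x0) ∨ ¬(T ∧ F)
  step 3: ((¬T ∨ ¬F) ∨ ¬x0) ∨ ¬(T ∧ F)
  step 4: ((F ∨ ¬F) ∨ ¬x0) ∨ ¬(T ∧ F)
  step 5: (¬F ∨ ¬x0) ∨ ¬(T ∧ F)
  step 6: (T ∨ ¬x0) ∨ ¬(T ∧ F)
  step 7: T ∨ ¬(T ∧ F)
  step 8: T

Answer: YES — reaches normal form T in 8 ≤ 9 steps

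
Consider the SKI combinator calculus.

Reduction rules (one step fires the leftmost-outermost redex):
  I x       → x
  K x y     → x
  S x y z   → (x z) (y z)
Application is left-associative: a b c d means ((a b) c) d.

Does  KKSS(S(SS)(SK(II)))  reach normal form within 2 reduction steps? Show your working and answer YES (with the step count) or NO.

Answer: YES — reaches normal form S in 2 ≤ 2 steps

Derivation:
  start: KKSS(S(SS)(SK(II)))
  →1  KS(S(SS)(SK(II)))
  →2  S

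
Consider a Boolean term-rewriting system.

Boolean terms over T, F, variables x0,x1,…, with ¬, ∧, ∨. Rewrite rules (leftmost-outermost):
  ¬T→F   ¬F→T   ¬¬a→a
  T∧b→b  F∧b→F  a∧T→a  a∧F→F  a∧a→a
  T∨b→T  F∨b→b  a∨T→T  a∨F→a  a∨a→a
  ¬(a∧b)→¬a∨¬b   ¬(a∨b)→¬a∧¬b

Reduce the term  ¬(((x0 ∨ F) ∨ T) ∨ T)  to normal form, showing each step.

Answer: normal form = F  (in 8 steps)

Working:
  start: ¬(((x0 ∨ F) ∨ T) ∨ T)
  [1] ¬((x0 ∨ F) ∨ T) ∧ ¬T
  [2] (¬(x0 ∨ F) ∧ ¬T) ∧ ¬T
  [3] ((¬x0 ∧ ¬F) ∧ ¬T) ∧ ¬T
  [4] ((¬x0 ∧ T) ∧ ¬T) ∧ ¬T
  [5] (¬x0 ∧ ¬T) ∧ ¬T
  [6] (¬x0 ∧ F) ∧ ¬T
  [7] F ∧ ¬T
  [8] F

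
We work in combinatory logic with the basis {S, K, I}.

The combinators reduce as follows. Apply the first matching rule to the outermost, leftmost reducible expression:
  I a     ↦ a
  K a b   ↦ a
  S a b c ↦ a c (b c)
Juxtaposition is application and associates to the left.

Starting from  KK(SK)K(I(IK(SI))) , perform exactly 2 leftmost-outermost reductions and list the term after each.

Answer: after 2 steps: K

Reduction:
  start: KK(SK)K(I(IK(SI)))
  →1  KK(I(IK(SI)))
  →2  K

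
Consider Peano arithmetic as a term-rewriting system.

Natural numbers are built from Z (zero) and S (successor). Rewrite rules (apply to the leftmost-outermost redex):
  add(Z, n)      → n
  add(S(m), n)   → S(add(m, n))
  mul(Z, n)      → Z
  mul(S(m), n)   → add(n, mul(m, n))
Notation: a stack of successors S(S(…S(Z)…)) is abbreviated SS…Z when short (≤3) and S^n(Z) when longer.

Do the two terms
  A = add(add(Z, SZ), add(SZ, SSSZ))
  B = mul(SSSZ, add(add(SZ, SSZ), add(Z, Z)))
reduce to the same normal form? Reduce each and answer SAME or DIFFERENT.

Answer: DIFFERENT — A ⇓ S^5(Z), B ⇓ S^9(Z)

Reduction:
Term A:
  start: add(add(Z, SZ), add(SZ, SSSZ))
  [1] add(SZ, add(SZ, SSSZ))
  [2] S(add(Z, add(SZ, SSSZ)))
  [3] S(add(SZ, SSSZ))
  [4] S(S(add(Z, SSSZ)))
  [5] S^5(Z)

Term B:
  start: mul(SSSZ, add(add(SZ, SSZ), add(Z, Z)))
  [1] add(add(add(SZ, SSZ), add(Z, Z)), mul(SSZ, add(add(SZ, SSZ), add(Z, Z))))
  [2] add(add(S(add(Z, SSZ)), add(Z, Z)), mul(SSZ, add(add(SZ, SSZ), add(Z, Z))))
  [3] add(S(add(add(Z, SSZ), add(Z, Z))), mul(SSZ, add(add(SZ, SSZ), add(Z, Z))))
  [4] S(add(add(add(Z, SSZ), add(Z, Z)), mul(SSZ, add(add(SZ, SSZ), add(Z, Z)))))
  [5] S(add(add(SSZ, add(Z, Z)), mul(SSZ, add(add(SZ, SSZ), add(Z, Z)))))
  [6] S(add(S(add(SZ, add(Z, Z))), mul(SSZ, add(add(SZ, SSZ), add(Z, Z)))))
  [7] S(S(add(add(SZ, add(Z, Z)), mul(SSZ, add(add(SZ, SSZ), add(Z, Z))))))
  [8] S(S(add(S(add(Z, add(Z, Z))), mul(SSZ, add(add(SZ, SSZ), add(Z, Z))))))
  [9] S(S(S(add(add(Z, add(Z, Z)), mul(SSZ, add(add(SZ, SSZ), add(Z, Z)))))))
  [10] S(S(S(add(add(Z, Z), mul(SSZ, add(add(SZ, SSZ), add(Z, Z)))))))
  [11] S(S(S(add(Z, mul(SSZ, add(add(SZ, SSZ), add(Z, Z)))))))
  [12] S(S(S(mul(SSZ, add(add(SZ, SSZ), add(Z, Z))))))
  [13] S(S(S(add(add(add(SZ, SSZ), add(Z, Z)), mul(SZ, add(add(SZ, SSZ), add(Z, Z)))))))
  [14] S(S(S(add(add(S(add(Z, SSZ)), add(Z, Z)), mul(SZ, add(add(SZ, SSZ), add(Z, Z)))))))
  [15] S(S(S(add(S(add(add(Z, SSZ), add(Z, Z))), mul(SZ, add(add(SZ, SSZ), add(Z, Z)))))))
  [16] S(S(S(S(add(add(add(Z, SSZ), add(Z, Z)), mul(SZ, add(add(SZ, SSZ), add(Z, Z))))))))
  [17] S(S(S(S(add(add(SSZ, add(Z, Z)), mul(SZ, add(add(SZ, SSZ), add(Z, Z))))))))
  [18] S(S(S(S(add(S(add(SZ, add(Z, Z))), mul(SZ, add(add(SZ, SSZ), add(Z, Z))))))))
  [19] S(S(S(S(S(add(add(SZ, add(Z, Z)), mul(SZ, add(add(SZ, SSZ), add(Z, Z)))))))))
  [20] S(S(S(S(S(add(S(add(Z, add(Z, Z))), mul(SZ, add(add(SZ, SSZ), add(Z, Z)))))))))
  [21] S(S(S(S(S(S(add(add(Z, add(Z, Z)), mul(SZ, add(add(SZ, SSZ), add(Z, Z))))))))))
  [22] S(S(S(S(S(S(add(add(Z, Z), mul(SZ, add(add(SZ, SSZ), add(Z, Z))))))))))
  [23] S(S(S(S(S(S(add(Z, mul(SZ, add(add(SZ, SSZ), add(Z, Z))))))))))
  [24] S(S(S(S(S(S(mul(SZ, add(add(SZ, SSZ), add(Z, Z)))))))))
  [25] S(S(S(S(S(S(add(add(add(SZ, SSZ), add(Z, Z)), mul(Z, add(add(SZ, SSZ), add(Z, Z))))))))))
  [26] S(S(S(S(S(S(add(add(S(add(Z, SSZ)), add(Z, Z)), mul(Z, add(add(SZ, SSZ), add(Z, Z))))))))))
  [27] S(S(S(S(S(S(add(S(add(add(Z, SSZ), add(Z, Z))), mul(Z, add(add(SZ, SSZ), add(Z, Z))))))))))
  [28] S(S(S(S(S(S(S(add(add(add(Z, SSZ), add(Z, Z)), mul(Z, add(add(SZ, SSZ), add(Z, Z)))))))))))
  [29] S(S(S(S(S(S(S(add(add(SSZ, add(Z, Z)), mul(Z, add(add(SZ, SSZ), add(Z, Z)))))))))))
  [30] S(S(S(S(S(S(S(add(S(add(SZ, add(Z, Z))), mul(Z, add(add(SZ, SSZ), add(Z, Z)))))))))))
  [31] S(S(S(S(S(S(S(S(add(add(SZ, add(Z, Z)), mul(Z, add(add(SZ, SSZ), add(Z, Z))))))))))))
  [32] S(S(S(S(S(S(S(S(add(S(add(Z, add(Z, Z))), mul(Z, add(add(SZ, SSZ), add(Z, Z))))))))))))
  [33] S(S(S(S(S(S(S(S(S(add(add(Z, add(Z, Z)), mul(Z, add(add(SZ, SSZ), add(Z, Z)))))))))))))
  [34] S(S(S(S(S(S(S(S(S(add(add(Z, Z), mul(Z, add(add(SZ, SSZ), add(Z, Z)))))))))))))
  [35] S(S(S(S(S(S(S(S(S(add(Z, mul(Z, add(add(SZ, SSZ), add(Z, Z)))))))))))))
  [36] S(S(S(S(S(S(S(S(S(mul(Z, add(add(SZ, SSZ), add(Z, Z))))))))))))
  [37] S^9(Z)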